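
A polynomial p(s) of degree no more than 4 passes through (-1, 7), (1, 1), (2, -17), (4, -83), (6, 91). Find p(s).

p(s) = s^4 - 6s^3 + 2s^2 + 3s + 1

Write p(s) = as^4 + bs^3 + cs^2 + ds + e. Substituting each data point gives a linear system:
  a - b + c - d + e = 7
  a + b + c + d + e = 1
  16a + 8b + 4c + 2d + e = -17
  256a + 64b + 16c + 4d + e = -83
  1296a + 216b + 36c + 6d + e = 91
Solving the system yields a = 1, b = -6, c = 2, d = 3, e = 1.
So p(s) = s^4 - 6s^3 + 2s^2 + 3s + 1.
Check: p(6) = 91. ✓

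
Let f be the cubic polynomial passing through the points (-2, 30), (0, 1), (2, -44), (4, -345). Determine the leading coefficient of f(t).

Write f(t) = at^3 + bt^2 + ct + d. Substituting each data point gives a linear system:
  -8a + 4b - 2c + d = 30
  d = 1
  8a + 4b + 2c + d = -44
  64a + 16b + 4c + d = -345
Solving the system yields a = -5, b = -2, c = 3/2, d = 1.
So f(t) = -5t^3 - 2t^2 + (3/2)t + 1.
The leading coefficient is -5.

-5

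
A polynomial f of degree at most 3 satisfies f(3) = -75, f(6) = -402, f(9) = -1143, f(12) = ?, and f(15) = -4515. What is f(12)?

-2460

The 4 known points determine the degree-3 polynomial uniquely.
Write f(u) = au^3 + bu^2 + cu + d. Substituting each data point gives a linear system:
  27a + 9b + 3c + d = -75
  216a + 36b + 6c + d = -402
  729a + 81b + 9c + d = -1143
  3375a + 225b + 15c + d = -4515
Solving the system yields a = -1, b = -5, c = -1, d = 0.
So f(u) = -u³ - 5u² - u.
Then f(12) = -2460.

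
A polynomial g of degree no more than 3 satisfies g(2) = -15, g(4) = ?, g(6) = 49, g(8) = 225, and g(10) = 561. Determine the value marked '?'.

-15

On equispaced nodes a degree-3 polynomial has vanishing fourth forward difference, so
  g(2) - 4·g(4) + 6·g(6) - 4·g(8) + g(10) = 0.
Substituting the known values and solving for g(4):
  -4·g(4) = 60
  g(4) = -15.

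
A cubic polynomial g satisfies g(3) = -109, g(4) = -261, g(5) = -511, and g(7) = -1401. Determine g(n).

g(n) = -4n^3 - n^2 + 3n - 1

Using the Lagrange interpolation formula with nodes 3, 4, 5, 7:
  L_0(n) = (n - 4)(n - 5)(n - 7) / -8
  L_1(n) = (n - 3)(n - 5)(n - 7) / 3
  L_2(n) = (n - 3)(n - 4)(n - 7) / -4
  L_3(n) = (n - 3)(n - 4)(n - 5) / 24
Then g(n) = -109·L_0(n) - 261·L_1(n) - 511·L_2(n) - 1401·L_3(n).
Expanding and collecting terms gives g(n) = -4n^3 - n^2 + 3n - 1.
Check: g(5) = -511. ✓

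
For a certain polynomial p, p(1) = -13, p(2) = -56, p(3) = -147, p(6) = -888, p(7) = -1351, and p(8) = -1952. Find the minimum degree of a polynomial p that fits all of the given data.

3

Divided differences on the nodes 1, 2, 3, 6, 7, 8:
  order 0: -13  -56  -147  -888  -1351  -1952
  order 1: -43  -91  -247  -463  -601
  order 2: -24  -39  -54  -69
  order 3: -3  -3  -3
  order 4: 0  0
  order 5: 0
The order-3 divided differences are all -3 (nonzero) and every higher order vanishes, so the data lies on a polynomial of degree exactly 3.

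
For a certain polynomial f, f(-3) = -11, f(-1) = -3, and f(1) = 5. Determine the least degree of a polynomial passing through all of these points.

Forward differences of the values at n = -3, -1, 1:
  f  : -11  -3  5
  Δ  : 8  8
  Δ^2: 0
The first differences are constant (8) and nonzero, while all higher differences vanish, so the minimal degree is 1.

1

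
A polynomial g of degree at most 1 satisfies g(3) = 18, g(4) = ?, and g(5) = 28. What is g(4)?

The 2 known points determine the degree-1 polynomial uniquely.
Write g(t) = at + b. Substituting each data point gives a linear system:
  3a + b = 18
  5a + b = 28
Solving the system yields a = 5, b = 3.
So g(t) = 5t + 3.
Then g(4) = 23.

23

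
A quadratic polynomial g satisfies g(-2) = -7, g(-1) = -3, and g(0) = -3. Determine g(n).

g(n) = -2n^2 - 2n - 3

Write g(n) = an^2 + bn + c. Substituting each data point gives a linear system:
  4a - 2b + c = -7
  a - b + c = -3
  c = -3
Solving the system yields a = -2, b = -2, c = -3.
So g(n) = -2n^2 - 2n - 3.
Check: g(0) = -3. ✓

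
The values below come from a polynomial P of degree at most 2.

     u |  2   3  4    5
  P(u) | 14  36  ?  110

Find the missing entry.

The 3 known points determine the degree-2 polynomial uniquely.
Write P(u) = au^2 + bu + c. Substituting each data point gives a linear system:
  4a + 2b + c = 14
  9a + 3b + c = 36
  25a + 5b + c = 110
Solving the system yields a = 5, b = -3, c = 0.
So P(u) = 5u^2 - 3u.
Then P(4) = 68.

68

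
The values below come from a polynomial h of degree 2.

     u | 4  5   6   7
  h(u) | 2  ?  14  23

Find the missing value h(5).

7

On equispaced nodes a degree-2 polynomial has vanishing third forward difference, so
  - h(4) + 3·h(5) - 3·h(6) + h(7) = 0.
Substituting the known values and solving for h(5):
  3·h(5) = 21
  h(5) = 7.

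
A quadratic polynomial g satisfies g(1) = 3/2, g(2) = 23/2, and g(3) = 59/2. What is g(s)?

g(s) = 4s^2 - 2s - 1/2

Write g(s) = as^2 + bs + c. Substituting each data point gives a linear system:
  a + b + c = 3/2
  4a + 2b + c = 23/2
  9a + 3b + c = 59/2
Solving the system yields a = 4, b = -2, c = -1/2.
So g(s) = 4s^2 - 2s - 1/2.
Check: g(1) = 3/2. ✓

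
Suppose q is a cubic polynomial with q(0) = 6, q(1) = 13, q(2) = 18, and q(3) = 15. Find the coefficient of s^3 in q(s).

-1

Write q(s) = as^3 + bs^2 + cs + d. Substituting each data point gives a linear system:
  d = 6
  a + b + c + d = 13
  8a + 4b + 2c + d = 18
  27a + 9b + 3c + d = 15
Solving the system yields a = -1, b = 2, c = 6, d = 6.
So q(s) = -s^3 + 2s^2 + 6s + 6.
The leading coefficient is -1.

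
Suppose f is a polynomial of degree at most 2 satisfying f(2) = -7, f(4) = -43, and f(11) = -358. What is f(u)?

f(u) = -3u^2 + 5

Using the Lagrange interpolation formula with nodes 2, 4, 11:
  L_0(u) = (u - 4)(u - 11) / 18
  L_1(u) = (u - 2)(u - 11) / -14
  L_2(u) = (u - 2)(u - 4) / 63
Then f(u) = -7·L_0(u) - 43·L_1(u) - 358·L_2(u).
Expanding and collecting terms gives f(u) = -3u^2 + 5.
Check: f(4) = -43. ✓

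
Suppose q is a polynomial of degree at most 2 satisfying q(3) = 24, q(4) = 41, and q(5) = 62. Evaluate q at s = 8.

Using the Lagrange interpolation formula with nodes 3, 4, 5:
  L_0(s) = (s - 4)(s - 5) / 2
  L_1(s) = (s - 3)(s - 5) / -1
  L_2(s) = (s - 3)(s - 4) / 2
Then q(s) = 24·L_0(s) + 41·L_1(s) + 62·L_2(s).
Expanding and collecting terms gives q(s) = 2s² + 3s - 3.
Evaluating at s = 8: q(8) = 149.

149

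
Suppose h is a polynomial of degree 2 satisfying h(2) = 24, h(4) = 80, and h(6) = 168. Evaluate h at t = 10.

440

Using the Lagrange interpolation formula with nodes 2, 4, 6:
  L_0(t) = (t - 4)(t - 6) / 8
  L_1(t) = (t - 2)(t - 6) / -4
  L_2(t) = (t - 2)(t - 4) / 8
Then h(t) = 24·L_0(t) + 80·L_1(t) + 168·L_2(t).
Expanding and collecting terms gives h(t) = 4t^2 + 4t.
Evaluating at t = 10: h(10) = 440.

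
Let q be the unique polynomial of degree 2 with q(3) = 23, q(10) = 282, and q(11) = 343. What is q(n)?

Write q(n) = an^2 + bn + c. Substituting each data point gives a linear system:
  9a + 3b + c = 23
  100a + 10b + c = 282
  121a + 11b + c = 343
Solving the system yields a = 3, b = -2, c = 2.
So q(n) = 3n^2 - 2n + 2.
Check: q(3) = 23. ✓

q(n) = 3n^2 - 2n + 2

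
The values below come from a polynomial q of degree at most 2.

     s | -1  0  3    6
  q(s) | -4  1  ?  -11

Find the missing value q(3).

The 3 known points determine the degree-2 polynomial uniquely.
Write q(s) = as^2 + bs + c. Substituting each data point gives a linear system:
  a - b + c = -4
  c = 1
  36a + 6b + c = -11
Solving the system yields a = -1, b = 4, c = 1.
So q(s) = -s^2 + 4s + 1.
Then q(3) = 4.

4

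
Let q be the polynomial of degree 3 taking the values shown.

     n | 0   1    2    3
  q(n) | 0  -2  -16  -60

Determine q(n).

Using the Lagrange interpolation formula with nodes 0, 1, 2, 3:
  L_0(n) = (n - 1)(n - 2)(n - 3) / -6
  L_1(n) = n(n - 2)(n - 3) / 2
  L_2(n) = n(n - 1)(n - 3) / -2
  L_3(n) = n(n - 1)(n - 2) / 6
Then q(n) = 0·L_0(n) - 2·L_1(n) - 16·L_2(n) - 60·L_3(n).
Expanding and collecting terms gives q(n) = -3n³ + 3n² - 2n.
Check: q(3) = -60. ✓

q(n) = -3n^3 + 3n^2 - 2n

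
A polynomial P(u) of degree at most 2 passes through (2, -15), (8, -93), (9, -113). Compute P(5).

-45

Using the Lagrange interpolation formula with nodes 2, 8, 9:
  L_0(u) = (u - 8)(u - 9) / 42
  L_1(u) = (u - 2)(u - 9) / -6
  L_2(u) = (u - 2)(u - 8) / 7
Then P(u) = -15·L_0(u) - 93·L_1(u) - 113·L_2(u).
Expanding and collecting terms gives P(u) = -u^2 - 3u - 5.
Evaluating at u = 5: P(5) = -45.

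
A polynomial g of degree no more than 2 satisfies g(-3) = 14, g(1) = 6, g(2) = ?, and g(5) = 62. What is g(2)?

14

The 3 known points determine the degree-2 polynomial uniquely.
Write g(t) = at^2 + bt + c. Substituting each data point gives a linear system:
  9a - 3b + c = 14
  a + b + c = 6
  25a + 5b + c = 62
Solving the system yields a = 2, b = 2, c = 2.
So g(t) = 2t^2 + 2t + 2.
Then g(2) = 14.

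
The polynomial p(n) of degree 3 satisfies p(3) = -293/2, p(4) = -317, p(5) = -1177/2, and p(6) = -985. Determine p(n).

Write p(n) = an^3 + bn^2 + cn + d. Substituting each data point gives a linear system:
  27a + 9b + 3c + d = -293/2
  64a + 16b + 4c + d = -317
  125a + 25b + 5c + d = -1177/2
  216a + 36b + 6c + d = -985
Solving the system yields a = -4, b = -5/2, c = -5, d = -1.
So p(n) = -4n^3 - (5/2)n^2 - 5n - 1.
Check: p(6) = -985. ✓

p(n) = -4n^3 - (5/2)n^2 - 5n - 1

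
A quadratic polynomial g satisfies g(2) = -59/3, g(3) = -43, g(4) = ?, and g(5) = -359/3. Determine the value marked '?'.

-229/3

On equispaced nodes a degree-2 polynomial has vanishing third forward difference, so
  - g(2) + 3·g(3) - 3·g(4) + g(5) = 0.
Substituting the known values and solving for g(4):
  -3·g(4) = 229
  g(4) = -229/3.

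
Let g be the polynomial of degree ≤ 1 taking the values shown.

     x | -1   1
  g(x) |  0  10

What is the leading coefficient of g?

5

Write g(x) = ax + b. Substituting each data point gives a linear system:
  -a + b = 0
  a + b = 10
Solving the system yields a = 5, b = 5.
So g(x) = 5x + 5.
The leading coefficient is 5.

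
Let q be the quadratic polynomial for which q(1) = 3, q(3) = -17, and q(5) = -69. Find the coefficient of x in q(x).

6

Write q(x) = ax^2 + bx + c. Substituting each data point gives a linear system:
  a + b + c = 3
  9a + 3b + c = -17
  25a + 5b + c = -69
Solving the system yields a = -4, b = 6, c = 1.
So q(x) = -4x² + 6x + 1.
The coefficient of x is 6.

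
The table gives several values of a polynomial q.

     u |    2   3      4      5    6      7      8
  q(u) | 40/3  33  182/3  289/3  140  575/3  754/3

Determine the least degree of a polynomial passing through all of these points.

2

Forward differences of the values at u = 2, 3, 4, 5, 6, 7, 8:
  q  : 40/3  33  182/3  289/3  140  575/3  754/3
  Δ  : 59/3  83/3  107/3  131/3  155/3  179/3
  Δ^2: 8  8  8  8  8
  Δ^3: 0  0  0  0
  Δ^4: 0  0  0
  Δ^5: 0  0
  Δ^6: 0
The second differences are constant (8) and nonzero, while all higher differences vanish, so the minimal degree is 2.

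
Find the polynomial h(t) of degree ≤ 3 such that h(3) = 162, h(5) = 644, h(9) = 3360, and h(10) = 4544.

Write h(t) = at^3 + bt^2 + ct + d. Substituting each data point gives a linear system:
  27a + 9b + 3c + d = 162
  125a + 25b + 5c + d = 644
  729a + 81b + 9c + d = 3360
  1000a + 100b + 10c + d = 4544
Solving the system yields a = 4, b = 5, c = 5, d = -6.
So h(t) = 4t³ + 5t² + 5t - 6.
Check: h(3) = 162. ✓

h(t) = 4t^3 + 5t^2 + 5t - 6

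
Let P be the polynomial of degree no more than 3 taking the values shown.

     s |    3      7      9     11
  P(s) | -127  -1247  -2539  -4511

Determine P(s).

P(s) = -3s^3 - 4s^2 - 3s - 1

Using the Lagrange interpolation formula with nodes 3, 7, 9, 11:
  L_0(s) = (s - 7)(s - 9)(s - 11) / -192
  L_1(s) = (s - 3)(s - 9)(s - 11) / 32
  L_2(s) = (s - 3)(s - 7)(s - 11) / -24
  L_3(s) = (s - 3)(s - 7)(s - 9) / 64
Then P(s) = -127·L_0(s) - 1247·L_1(s) - 2539·L_2(s) - 4511·L_3(s).
Expanding and collecting terms gives P(s) = -3s^3 - 4s^2 - 3s - 1.
Check: P(3) = -127. ✓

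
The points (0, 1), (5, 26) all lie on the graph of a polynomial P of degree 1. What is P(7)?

Using the Lagrange interpolation formula with nodes 0, 5:
  L_0(t) = (t - 5) / -5
  L_1(t) = t / 5
Then P(t) = 1·L_0(t) + 26·L_1(t).
Expanding and collecting terms gives P(t) = 5t + 1.
Evaluating at t = 7: P(7) = 36.

36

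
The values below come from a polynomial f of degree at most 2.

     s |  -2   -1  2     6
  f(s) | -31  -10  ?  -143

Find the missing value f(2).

-7

The 3 known points determine the degree-2 polynomial uniquely.
Write f(s) = as^2 + bs + c. Substituting each data point gives a linear system:
  4a - 2b + c = -31
  a - b + c = -10
  36a + 6b + c = -143
Solving the system yields a = -5, b = 6, c = 1.
So f(s) = -5s^2 + 6s + 1.
Then f(2) = -7.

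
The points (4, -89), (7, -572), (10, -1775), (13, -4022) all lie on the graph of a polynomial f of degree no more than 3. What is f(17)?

Write f(t) = at^3 + bt^2 + ct + d. Substituting each data point gives a linear system:
  64a + 16b + 4c + d = -89
  343a + 49b + 7c + d = -572
  1000a + 100b + 10c + d = -1775
  2197a + 169b + 13c + d = -4022
Solving the system yields a = -2, b = 2, c = 3, d = -5.
So f(t) = -2t^3 + 2t^2 + 3t - 5.
Then f(17) = -9202.

-9202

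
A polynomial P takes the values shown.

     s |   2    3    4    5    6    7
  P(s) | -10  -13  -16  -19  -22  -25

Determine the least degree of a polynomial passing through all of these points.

1

Forward differences of the values at s = 2, 3, 4, 5, 6, 7:
  P  : -10  -13  -16  -19  -22  -25
  Δ  : -3  -3  -3  -3  -3
  Δ^2: 0  0  0  0
  Δ^3: 0  0  0
  Δ^4: 0  0
  Δ^5: 0
The first differences are constant (-3) and nonzero, while all higher differences vanish, so the minimal degree is 1.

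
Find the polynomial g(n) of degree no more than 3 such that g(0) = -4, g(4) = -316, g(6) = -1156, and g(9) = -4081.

g(n) = -6n^3 + 3n^2 + 6n - 4

Using the Lagrange interpolation formula with nodes 0, 4, 6, 9:
  L_0(n) = (n - 4)(n - 6)(n - 9) / -216
  L_1(n) = n(n - 6)(n - 9) / 40
  L_2(n) = n(n - 4)(n - 9) / -36
  L_3(n) = n(n - 4)(n - 6) / 135
Then g(n) = -4·L_0(n) - 316·L_1(n) - 1156·L_2(n) - 4081·L_3(n).
Expanding and collecting terms gives g(n) = -6n³ + 3n² + 6n - 4.
Check: g(6) = -1156. ✓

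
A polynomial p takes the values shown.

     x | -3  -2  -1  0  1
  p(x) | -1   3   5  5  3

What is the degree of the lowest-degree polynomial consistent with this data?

Forward differences of the values at x = -3, -2, -1, 0, 1:
  p  : -1  3  5  5  3
  Δ  : 4  2  0  -2
  Δ^2: -2  -2  -2
  Δ^3: 0  0
  Δ^4: 0
The second differences are constant (-2) and nonzero, while all higher differences vanish, so the minimal degree is 2.

2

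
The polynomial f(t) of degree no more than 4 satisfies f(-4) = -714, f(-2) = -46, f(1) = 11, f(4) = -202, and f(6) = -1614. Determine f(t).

Using the Lagrange interpolation formula with nodes -4, -2, 1, 4, 6:
  L_0(t) = (t + 2)(t - 1)(t - 4)(t - 6) / 800
  L_1(t) = (t + 4)(t - 1)(t - 4)(t - 6) / -288
  L_2(t) = (t + 4)(t + 2)(t - 4)(t - 6) / 225
  L_3(t) = (t + 4)(t + 2)(t - 1)(t - 6) / -288
  L_4(t) = (t + 4)(t + 2)(t - 1)(t - 4) / 800
Then f(t) = -714·L_0(t) - 46·L_1(t) + 11·L_2(t) - 202·L_3(t) - 1614·L_4(t).
Expanding and collecting terms gives f(t) = -2t⁴ + 4t³ + 3t² + 6.
Check: f(4) = -202. ✓

f(t) = -2t^4 + 4t^3 + 3t^2 + 6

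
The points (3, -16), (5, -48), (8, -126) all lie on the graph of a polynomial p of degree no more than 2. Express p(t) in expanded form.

Write p(t) = at^2 + bt + c. Substituting each data point gives a linear system:
  9a + 3b + c = -16
  25a + 5b + c = -48
  64a + 8b + c = -126
Solving the system yields a = -2, b = 0, c = 2.
So p(t) = -2t² + 2.
Check: p(3) = -16. ✓

p(t) = -2t^2 + 2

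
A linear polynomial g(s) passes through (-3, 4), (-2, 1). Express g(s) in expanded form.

Write g(s) = as + b. Substituting each data point gives a linear system:
  -3a + b = 4
  -2a + b = 1
Solving the system yields a = -3, b = -5.
So g(s) = -3s - 5.
Check: g(-3) = 4. ✓

g(s) = -3s - 5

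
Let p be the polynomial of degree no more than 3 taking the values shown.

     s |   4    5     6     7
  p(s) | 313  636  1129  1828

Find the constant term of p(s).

Write p(s) = as^3 + bs^2 + cs + d. Substituting each data point gives a linear system:
  64a + 16b + 4c + d = 313
  125a + 25b + 5c + d = 636
  216a + 36b + 6c + d = 1129
  343a + 49b + 7c + d = 1828
Solving the system yields a = 6, b = -5, c = 2, d = 1.
So p(s) = 6s^3 - 5s^2 + 2s + 1.
The constant term is 1.

1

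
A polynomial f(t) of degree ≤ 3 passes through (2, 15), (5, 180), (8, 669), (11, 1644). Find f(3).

44

Forward differences of the values at t = 2, 5, 8, 11:
  f  : 15  180  669  1644
  Δ  : 165  489  975
  Δ^2: 324  486
  Δ^3: 162
The third differences are constant, confirming degree 3.
Interpolating (Newton forward form) and evaluating at t = 3 gives f(3) = 44.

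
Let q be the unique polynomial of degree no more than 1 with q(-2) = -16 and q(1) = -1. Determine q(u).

Write q(u) = au + b. Substituting each data point gives a linear system:
  -2a + b = -16
  a + b = -1
Solving the system yields a = 5, b = -6.
So q(u) = 5u - 6.
Check: q(1) = -1. ✓

q(u) = 5u - 6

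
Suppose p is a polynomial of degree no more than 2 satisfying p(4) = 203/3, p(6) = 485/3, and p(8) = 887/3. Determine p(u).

p(u) = 5u^2 - 3u - 1/3

Write p(u) = au^2 + bu + c. Substituting each data point gives a linear system:
  16a + 4b + c = 203/3
  36a + 6b + c = 485/3
  64a + 8b + c = 887/3
Solving the system yields a = 5, b = -3, c = -1/3.
So p(u) = 5u^2 - 3u - 1/3.
Check: p(6) = 485/3. ✓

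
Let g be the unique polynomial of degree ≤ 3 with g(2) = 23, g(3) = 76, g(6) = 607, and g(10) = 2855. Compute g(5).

Write g(x) = ax^3 + bx^2 + cx + d. Substituting each data point gives a linear system:
  8a + 4b + 2c + d = 23
  27a + 9b + 3c + d = 76
  216a + 36b + 6c + d = 607
  1000a + 100b + 10c + d = 2855
Solving the system yields a = 3, b = -2, c = 6, d = -5.
So g(x) = 3x³ - 2x² + 6x - 5.
Then g(5) = 350.

350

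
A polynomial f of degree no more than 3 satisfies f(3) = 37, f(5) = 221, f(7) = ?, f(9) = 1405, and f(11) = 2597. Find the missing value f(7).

645

The 4 known points determine the degree-3 polynomial uniquely.
Write f(n) = an^3 + bn^2 + cn + d. Substituting each data point gives a linear system:
  27a + 9b + 3c + d = 37
  125a + 25b + 5c + d = 221
  729a + 81b + 9c + d = 1405
  1331a + 121b + 11c + d = 2597
Solving the system yields a = 2, b = 0, c = -6, d = 1.
So f(n) = 2n^3 - 6n + 1.
Then f(7) = 645.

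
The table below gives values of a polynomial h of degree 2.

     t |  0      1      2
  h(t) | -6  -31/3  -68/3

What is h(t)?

Write h(t) = at^2 + bt + c. Substituting each data point gives a linear system:
  c = -6
  a + b + c = -31/3
  4a + 2b + c = -68/3
Solving the system yields a = -4, b = -1/3, c = -6.
So h(t) = -4t² - (1/3)t - 6.
Check: h(2) = -68/3. ✓

h(t) = -4t^2 - (1/3)t - 6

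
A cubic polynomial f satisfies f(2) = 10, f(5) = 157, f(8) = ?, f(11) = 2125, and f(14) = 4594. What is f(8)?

754

On equispaced nodes a degree-3 polynomial has vanishing fourth forward difference, so
  f(2) - 4·f(5) + 6·f(8) - 4·f(11) + f(14) = 0.
Substituting the known values and solving for f(8):
  6·f(8) = 4524
  f(8) = 754.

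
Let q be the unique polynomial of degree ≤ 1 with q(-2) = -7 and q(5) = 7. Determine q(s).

Using the Lagrange interpolation formula with nodes -2, 5:
  L_0(s) = (s - 5) / -7
  L_1(s) = (s + 2) / 7
Then q(s) = -7·L_0(s) + 7·L_1(s).
Expanding and collecting terms gives q(s) = 2s - 3.
Check: q(5) = 7. ✓

q(s) = 2s - 3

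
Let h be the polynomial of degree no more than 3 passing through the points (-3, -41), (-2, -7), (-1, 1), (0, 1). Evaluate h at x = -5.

-259

Write h(x) = ax^3 + bx^2 + cx + d. Substituting each data point gives a linear system:
  -27a + 9b - 3c + d = -41
  -8a + 4b - 2c + d = -7
  -a + b - c + d = 1
  d = 1
Solving the system yields a = 3, b = 5, c = 2, d = 1.
So h(x) = 3x^3 + 5x^2 + 2x + 1.
Then h(-5) = -259.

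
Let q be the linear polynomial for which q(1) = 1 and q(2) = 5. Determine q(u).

Write q(u) = au + b. Substituting each data point gives a linear system:
  a + b = 1
  2a + b = 5
Solving the system yields a = 4, b = -3.
So q(u) = 4u - 3.
Check: q(2) = 5. ✓

q(u) = 4u - 3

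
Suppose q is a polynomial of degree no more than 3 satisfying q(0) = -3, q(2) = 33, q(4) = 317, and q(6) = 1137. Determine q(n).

q(n) = 6n^3 - 5n^2 + 4n - 3

Using the Lagrange interpolation formula with nodes 0, 2, 4, 6:
  L_0(n) = (n - 2)(n - 4)(n - 6) / -48
  L_1(n) = n(n - 4)(n - 6) / 16
  L_2(n) = n(n - 2)(n - 6) / -16
  L_3(n) = n(n - 2)(n - 4) / 48
Then q(n) = -3·L_0(n) + 33·L_1(n) + 317·L_2(n) + 1137·L_3(n).
Expanding and collecting terms gives q(n) = 6n³ - 5n² + 4n - 3.
Check: q(4) = 317. ✓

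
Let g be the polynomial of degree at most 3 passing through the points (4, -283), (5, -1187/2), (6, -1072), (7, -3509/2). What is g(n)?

Write g(n) = an^3 + bn^2 + cn + d. Substituting each data point gives a linear system:
  64a + 16b + 4c + d = -283
  125a + 25b + 5c + d = -1187/2
  216a + 36b + 6c + d = -1072
  343a + 49b + 7c + d = -3509/2
Solving the system yields a = -6, b = 6, c = 3/2, d = -1.
So g(n) = -6n^3 + 6n^2 + (3/2)n - 1.
Check: g(6) = -1072. ✓

g(n) = -6n^3 + 6n^2 + (3/2)n - 1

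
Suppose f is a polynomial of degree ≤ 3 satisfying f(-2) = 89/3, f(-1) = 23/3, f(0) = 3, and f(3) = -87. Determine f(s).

f(s) = -3s^3 - (1/3)s^2 - 2s + 3

Using the Lagrange interpolation formula with nodes -2, -1, 0, 3:
  L_0(s) = (s + 1)s(s - 3) / -10
  L_1(s) = (s + 2)s(s - 3) / 4
  L_2(s) = (s + 2)(s + 1)(s - 3) / -6
  L_3(s) = (s + 2)(s + 1)s / 60
Then f(s) = 89/3·L_0(s) + 23/3·L_1(s) + 3·L_2(s) - 87·L_3(s).
Expanding and collecting terms gives f(s) = -3s^3 - (1/3)s^2 - 2s + 3.
Check: f(0) = 3. ✓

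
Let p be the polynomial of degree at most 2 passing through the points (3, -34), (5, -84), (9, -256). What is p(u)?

Write p(u) = au^2 + bu + c. Substituting each data point gives a linear system:
  9a + 3b + c = -34
  25a + 5b + c = -84
  81a + 9b + c = -256
Solving the system yields a = -3, b = -1, c = -4.
So p(u) = -3u^2 - u - 4.
Check: p(5) = -84. ✓

p(u) = -3u^2 - u - 4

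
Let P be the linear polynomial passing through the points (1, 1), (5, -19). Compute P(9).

-39

Write P(u) = au + b. Substituting each data point gives a linear system:
  a + b = 1
  5a + b = -19
Solving the system yields a = -5, b = 6.
So P(u) = -5u + 6.
Then P(9) = -39.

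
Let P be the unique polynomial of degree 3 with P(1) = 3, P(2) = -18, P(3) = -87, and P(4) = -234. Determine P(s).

P(s) = -5s^3 + 6s^2 - 4s + 6

Write P(s) = as^3 + bs^2 + cs + d. Substituting each data point gives a linear system:
  a + b + c + d = 3
  8a + 4b + 2c + d = -18
  27a + 9b + 3c + d = -87
  64a + 16b + 4c + d = -234
Solving the system yields a = -5, b = 6, c = -4, d = 6.
So P(s) = -5s³ + 6s² - 4s + 6.
Check: P(3) = -87. ✓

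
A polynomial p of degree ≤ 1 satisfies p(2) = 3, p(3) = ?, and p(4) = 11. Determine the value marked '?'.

On equispaced nodes a degree-1 polynomial has vanishing second forward difference, so
  p(2) - 2·p(3) + p(4) = 0.
Substituting the known values and solving for p(3):
  -2·p(3) = -14
  p(3) = 7.

7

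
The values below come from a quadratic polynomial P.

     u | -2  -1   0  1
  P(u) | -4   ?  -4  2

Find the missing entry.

-6

The 3 known points determine the degree-2 polynomial uniquely.
Write P(u) = au^2 + bu + c. Substituting each data point gives a linear system:
  4a - 2b + c = -4
  c = -4
  a + b + c = 2
Solving the system yields a = 2, b = 4, c = -4.
So P(u) = 2u^2 + 4u - 4.
Then P(-1) = -6.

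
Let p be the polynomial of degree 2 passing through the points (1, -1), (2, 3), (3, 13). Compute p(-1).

Write p(t) = at^2 + bt + c. Substituting each data point gives a linear system:
  a + b + c = -1
  4a + 2b + c = 3
  9a + 3b + c = 13
Solving the system yields a = 3, b = -5, c = 1.
So p(t) = 3t^2 - 5t + 1.
Then p(-1) = 9.

9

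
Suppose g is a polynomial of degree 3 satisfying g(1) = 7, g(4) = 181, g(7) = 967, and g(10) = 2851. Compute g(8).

1449

Write g(n) = an^3 + bn^2 + cn + d. Substituting each data point gives a linear system:
  a + b + c + d = 7
  64a + 16b + 4c + d = 181
  343a + 49b + 7c + d = 967
  1000a + 100b + 10c + d = 2851
Solving the system yields a = 3, b = -2, c = 5, d = 1.
So g(n) = 3n^3 - 2n^2 + 5n + 1.
Then g(8) = 1449.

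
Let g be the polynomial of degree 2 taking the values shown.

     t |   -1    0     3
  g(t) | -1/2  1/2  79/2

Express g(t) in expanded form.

g(t) = 3t^2 + 4t + 1/2

Using the Lagrange interpolation formula with nodes -1, 0, 3:
  L_0(t) = t(t - 3) / 4
  L_1(t) = (t + 1)(t - 3) / -3
  L_2(t) = (t + 1)t / 12
Then g(t) = -1/2·L_0(t) + 1/2·L_1(t) + 79/2·L_2(t).
Expanding and collecting terms gives g(t) = 3t^2 + 4t + 1/2.
Check: g(3) = 79/2. ✓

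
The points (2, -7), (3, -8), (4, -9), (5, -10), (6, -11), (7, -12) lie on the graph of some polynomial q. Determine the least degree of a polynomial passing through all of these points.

Forward differences of the values at t = 2, 3, 4, 5, 6, 7:
  q  : -7  -8  -9  -10  -11  -12
  Δ  : -1  -1  -1  -1  -1
  Δ^2: 0  0  0  0
  Δ^3: 0  0  0
  Δ^4: 0  0
  Δ^5: 0
The first differences are constant (-1) and nonzero, while all higher differences vanish, so the minimal degree is 1.

1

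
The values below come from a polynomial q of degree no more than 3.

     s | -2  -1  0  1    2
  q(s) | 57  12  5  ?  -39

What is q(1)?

0

On equispaced nodes a degree-3 polynomial has vanishing fourth forward difference, so
  q(-2) - 4·q(-1) + 6·q(0) - 4·q(1) + q(2) = 0.
Substituting the known values and solving for q(1):
  -4·q(1) = 0
  q(1) = 0.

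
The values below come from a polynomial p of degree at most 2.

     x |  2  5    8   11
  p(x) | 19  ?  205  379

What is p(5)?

85

The 3 known points determine the degree-2 polynomial uniquely.
Write p(x) = ax^2 + bx + c. Substituting each data point gives a linear system:
  4a + 2b + c = 19
  64a + 8b + c = 205
  121a + 11b + c = 379
Solving the system yields a = 3, b = 1, c = 5.
So p(x) = 3x² + x + 5.
Then p(5) = 85.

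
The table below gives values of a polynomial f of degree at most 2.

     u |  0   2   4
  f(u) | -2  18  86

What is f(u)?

f(u) = 6u^2 - 2u - 2

Write f(u) = au^2 + bu + c. Substituting each data point gives a linear system:
  c = -2
  4a + 2b + c = 18
  16a + 4b + c = 86
Solving the system yields a = 6, b = -2, c = -2.
So f(u) = 6u^2 - 2u - 2.
Check: f(0) = -2. ✓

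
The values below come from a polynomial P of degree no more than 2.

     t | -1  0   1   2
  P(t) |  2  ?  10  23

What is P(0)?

On equispaced nodes a degree-2 polynomial has vanishing third forward difference, so
  - P(-1) + 3·P(0) - 3·P(1) + P(2) = 0.
Substituting the known values and solving for P(0):
  3·P(0) = 9
  P(0) = 3.

3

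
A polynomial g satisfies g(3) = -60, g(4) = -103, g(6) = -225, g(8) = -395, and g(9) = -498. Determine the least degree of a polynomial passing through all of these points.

2

Divided differences on the nodes 3, 4, 6, 8, 9:
  order 0: -60  -103  -225  -395  -498
  order 1: -43  -61  -85  -103
  order 2: -6  -6  -6
  order 3: 0  0
  order 4: 0
The order-2 divided differences are all -6 (nonzero) and every higher order vanishes, so the data lies on a polynomial of degree exactly 2.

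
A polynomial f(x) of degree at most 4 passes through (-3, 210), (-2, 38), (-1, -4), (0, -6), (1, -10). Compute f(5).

794

Using the Lagrange interpolation formula with nodes -3, -2, -1, 0, 1:
  L_0(x) = (x + 2)(x + 1)x(x - 1) / 24
  L_1(x) = (x + 3)(x + 1)x(x - 1) / -6
  L_2(x) = (x + 3)(x + 2)x(x - 1) / 4
  L_3(x) = (x + 3)(x + 2)(x + 1)(x - 1) / -6
  L_4(x) = (x + 3)(x + 2)(x + 1)x / 24
Then f(x) = 210·L_0(x) + 38·L_1(x) - 4·L_2(x) - 6·L_3(x) - 10·L_4(x).
Expanding and collecting terms gives f(x) = 2x⁴ - 3x³ - 3x² - 6.
Evaluating at x = 5: f(5) = 794.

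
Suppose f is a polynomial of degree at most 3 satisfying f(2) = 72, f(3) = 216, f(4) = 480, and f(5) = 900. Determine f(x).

Write f(x) = ax^3 + bx^2 + cx + d. Substituting each data point gives a linear system:
  8a + 4b + 2c + d = 72
  27a + 9b + 3c + d = 216
  64a + 16b + 4c + d = 480
  125a + 25b + 5c + d = 900
Solving the system yields a = 6, b = 6, c = 0, d = 0.
So f(x) = 6x³ + 6x².
Check: f(4) = 480. ✓

f(x) = 6x^3 + 6x^2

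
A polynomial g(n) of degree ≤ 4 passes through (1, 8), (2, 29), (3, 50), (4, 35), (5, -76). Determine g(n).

Using the Lagrange interpolation formula with nodes 1, 2, 3, 4, 5:
  L_0(n) = (n - 2)(n - 3)(n - 4)(n - 5) / 24
  L_1(n) = (n - 1)(n - 3)(n - 4)(n - 5) / -6
  L_2(n) = (n - 1)(n - 2)(n - 4)(n - 5) / 4
  L_3(n) = (n - 1)(n - 2)(n - 3)(n - 5) / -6
  L_4(n) = (n - 1)(n - 2)(n - 3)(n - 4) / 24
Then g(n) = 8·L_0(n) + 29·L_1(n) + 50·L_2(n) + 35·L_3(n) - 76·L_4(n).
Expanding and collecting terms gives g(n) = -n^4 + 4n^3 + n^2 + 5n - 1.
Check: g(1) = 8. ✓

g(n) = -n^4 + 4n^3 + n^2 + 5n - 1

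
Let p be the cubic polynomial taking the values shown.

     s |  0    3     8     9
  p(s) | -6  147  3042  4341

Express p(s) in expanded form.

p(s) = 6s^3 - 3s - 6

Write p(s) = as^3 + bs^2 + cs + d. Substituting each data point gives a linear system:
  d = -6
  27a + 9b + 3c + d = 147
  512a + 64b + 8c + d = 3042
  729a + 81b + 9c + d = 4341
Solving the system yields a = 6, b = 0, c = -3, d = -6.
So p(s) = 6s³ - 3s - 6.
Check: p(0) = -6. ✓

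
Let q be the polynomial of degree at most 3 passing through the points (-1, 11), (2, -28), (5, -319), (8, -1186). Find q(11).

-2953

Forward differences of the values at s = -1, 2, 5, 8:
  q  : 11  -28  -319  -1186
  Δ  : -39  -291  -867
  Δ^2: -252  -576
  Δ^3: -324
The third differences are constant, confirming degree 3.
Interpolating (Newton forward form) and evaluating at s = 11 gives q(11) = -2953.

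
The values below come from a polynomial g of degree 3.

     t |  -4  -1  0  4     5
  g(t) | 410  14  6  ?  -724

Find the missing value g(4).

The 4 known points determine the degree-3 polynomial uniquely.
Write g(t) = at^3 + bt^2 + ct + d. Substituting each data point gives a linear system:
  -64a + 16b - 4c + d = 410
  -a + b - c + d = 14
  d = 6
  125a + 25b + 5c + d = -724
Solving the system yields a = -6, b = 1, c = -1, d = 6.
So g(t) = -6t^3 + t^2 - t + 6.
Then g(4) = -366.

-366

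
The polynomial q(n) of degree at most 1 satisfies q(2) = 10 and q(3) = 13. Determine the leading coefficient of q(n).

3

Write q(n) = an + b. Substituting each data point gives a linear system:
  2a + b = 10
  3a + b = 13
Solving the system yields a = 3, b = 4.
So q(n) = 3n + 4.
The leading coefficient is 3.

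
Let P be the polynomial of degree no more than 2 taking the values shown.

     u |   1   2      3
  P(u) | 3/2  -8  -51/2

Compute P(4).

Using the Lagrange interpolation formula with nodes 1, 2, 3:
  L_0(u) = (u - 2)(u - 3) / 2
  L_1(u) = (u - 1)(u - 3) / -1
  L_2(u) = (u - 1)(u - 2) / 2
Then P(u) = 3/2·L_0(u) - 8·L_1(u) - 51/2·L_2(u).
Expanding and collecting terms gives P(u) = -4u^2 + (5/2)u + 3.
Evaluating at u = 4: P(4) = -51.

-51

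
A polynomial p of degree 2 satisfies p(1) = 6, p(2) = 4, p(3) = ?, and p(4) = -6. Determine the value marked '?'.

0

On equispaced nodes a degree-2 polynomial has vanishing third forward difference, so
  - p(1) + 3·p(2) - 3·p(3) + p(4) = 0.
Substituting the known values and solving for p(3):
  -3·p(3) = 0
  p(3) = 0.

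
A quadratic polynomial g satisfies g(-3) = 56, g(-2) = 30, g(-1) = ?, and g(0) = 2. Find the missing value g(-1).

12

The 3 known points determine the degree-2 polynomial uniquely.
Write g(u) = au^2 + bu + c. Substituting each data point gives a linear system:
  9a - 3b + c = 56
  4a - 2b + c = 30
  c = 2
Solving the system yields a = 4, b = -6, c = 2.
So g(u) = 4u^2 - 6u + 2.
Then g(-1) = 12.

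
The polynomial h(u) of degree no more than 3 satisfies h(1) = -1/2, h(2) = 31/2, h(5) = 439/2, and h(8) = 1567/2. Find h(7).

1091/2

Using the Lagrange interpolation formula with nodes 1, 2, 5, 8:
  L_0(u) = (u - 2)(u - 5)(u - 8) / -28
  L_1(u) = (u - 1)(u - 5)(u - 8) / 18
  L_2(u) = (u - 1)(u - 2)(u - 8) / -36
  L_3(u) = (u - 1)(u - 2)(u - 5) / 126
Then h(u) = -1/2·L_0(u) + 31/2·L_1(u) + 439/2·L_2(u) + 1567/2·L_3(u).
Expanding and collecting terms gives h(u) = u³ + 5u² - 6u - 1/2.
Evaluating at u = 7: h(7) = 1091/2.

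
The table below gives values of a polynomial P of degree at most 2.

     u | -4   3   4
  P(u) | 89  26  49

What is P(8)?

221

Write P(u) = au^2 + bu + c. Substituting each data point gives a linear system:
  16a - 4b + c = 89
  9a + 3b + c = 26
  16a + 4b + c = 49
Solving the system yields a = 4, b = -5, c = 5.
So P(u) = 4u^2 - 5u + 5.
Then P(8) = 221.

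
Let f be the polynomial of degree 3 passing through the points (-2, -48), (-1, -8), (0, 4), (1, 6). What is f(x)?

f(x) = 3x^3 - 5x^2 + 4x + 4

Using the Lagrange interpolation formula with nodes -2, -1, 0, 1:
  L_0(x) = (x + 1)x(x - 1) / -6
  L_1(x) = (x + 2)x(x - 1) / 2
  L_2(x) = (x + 2)(x + 1)(x - 1) / -2
  L_3(x) = (x + 2)(x + 1)x / 6
Then f(x) = -48·L_0(x) - 8·L_1(x) + 4·L_2(x) + 6·L_3(x).
Expanding and collecting terms gives f(x) = 3x^3 - 5x^2 + 4x + 4.
Check: f(0) = 4. ✓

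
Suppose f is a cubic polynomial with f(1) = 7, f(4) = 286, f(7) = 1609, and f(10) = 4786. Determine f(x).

Using the Lagrange interpolation formula with nodes 1, 4, 7, 10:
  L_0(x) = (x - 4)(x - 7)(x - 10) / -162
  L_1(x) = (x - 1)(x - 7)(x - 10) / 54
  L_2(x) = (x - 1)(x - 4)(x - 10) / -54
  L_3(x) = (x - 1)(x - 4)(x - 7) / 162
Then f(x) = 7·L_0(x) + 286·L_1(x) + 1609·L_2(x) + 4786·L_3(x).
Expanding and collecting terms gives f(x) = 5x³ - 2x² - 2x + 6.
Check: f(1) = 7. ✓

f(x) = 5x^3 - 2x^2 - 2x + 6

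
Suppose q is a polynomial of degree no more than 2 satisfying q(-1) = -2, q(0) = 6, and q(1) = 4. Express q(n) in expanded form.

Write q(n) = an^2 + bn + c. Substituting each data point gives a linear system:
  a - b + c = -2
  c = 6
  a + b + c = 4
Solving the system yields a = -5, b = 3, c = 6.
So q(n) = -5n^2 + 3n + 6.
Check: q(-1) = -2. ✓

q(n) = -5n^2 + 3n + 6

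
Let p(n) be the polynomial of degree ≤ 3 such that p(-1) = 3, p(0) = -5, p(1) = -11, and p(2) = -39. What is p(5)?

-495

Using the Lagrange interpolation formula with nodes -1, 0, 1, 2:
  L_0(n) = n(n - 1)(n - 2) / -6
  L_1(n) = (n + 1)(n - 1)(n - 2) / 2
  L_2(n) = (n + 1)n(n - 2) / -2
  L_3(n) = (n + 1)n(n - 1) / 6
Then p(n) = 3·L_0(n) - 5·L_1(n) - 11·L_2(n) - 39·L_3(n).
Expanding and collecting terms gives p(n) = -4n³ + n² - 3n - 5.
Evaluating at n = 5: p(5) = -495.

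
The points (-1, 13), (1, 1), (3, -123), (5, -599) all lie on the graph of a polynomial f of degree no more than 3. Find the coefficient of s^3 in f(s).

-5

Write f(s) = as^3 + bs^2 + cs + d. Substituting each data point gives a linear system:
  -a + b - c + d = 13
  a + b + c + d = 1
  27a + 9b + 3c + d = -123
  125a + 25b + 5c + d = -599
Solving the system yields a = -5, b = 1, c = -1, d = 6.
So f(s) = -5s^3 + s^2 - s + 6.
The leading coefficient is -5.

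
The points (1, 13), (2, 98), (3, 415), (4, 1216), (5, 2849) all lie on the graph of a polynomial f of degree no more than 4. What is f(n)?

f(n) = 4n^4 + 2n^3 + 4n^2 - n + 4

Write f(n) = an^4 + bn^3 + cn^2 + dn + e. Substituting each data point gives a linear system:
  a + b + c + d + e = 13
  16a + 8b + 4c + 2d + e = 98
  81a + 27b + 9c + 3d + e = 415
  256a + 64b + 16c + 4d + e = 1216
  625a + 125b + 25c + 5d + e = 2849
Solving the system yields a = 4, b = 2, c = 4, d = -1, e = 4.
So f(n) = 4n^4 + 2n^3 + 4n^2 - n + 4.
Check: f(1) = 13. ✓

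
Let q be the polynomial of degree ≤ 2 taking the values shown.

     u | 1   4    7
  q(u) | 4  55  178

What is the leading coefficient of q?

Write q(u) = au^2 + bu + c. Substituting each data point gives a linear system:
  a + b + c = 4
  16a + 4b + c = 55
  49a + 7b + c = 178
Solving the system yields a = 4, b = -3, c = 3.
So q(u) = 4u² - 3u + 3.
The leading coefficient is 4.

4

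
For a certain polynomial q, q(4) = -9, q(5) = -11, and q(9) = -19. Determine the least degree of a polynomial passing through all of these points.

1

Divided differences on the nodes 4, 5, 9:
  order 0: -9  -11  -19
  order 1: -2  -2
  order 2: 0
The order-1 divided differences are all -2 (nonzero) and every higher order vanishes, so the data lies on a polynomial of degree exactly 1.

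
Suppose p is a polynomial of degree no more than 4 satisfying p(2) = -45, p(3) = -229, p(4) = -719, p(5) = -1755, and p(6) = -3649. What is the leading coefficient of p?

-3

Write p(s) = as^4 + bs^3 + cs^2 + ds + e. Substituting each data point gives a linear system:
  16a + 8b + 4c + 2d + e = -45
  81a + 27b + 9c + 3d + e = -229
  256a + 64b + 16c + 4d + e = -719
  625a + 125b + 25c + 5d + e = -1755
  1296a + 216b + 36c + 6d + e = -3649
Solving the system yields a = -3, b = 2, c = -6, d = 3, e = 5.
So p(s) = -3s^4 + 2s^3 - 6s^2 + 3s + 5.
The leading coefficient is -3.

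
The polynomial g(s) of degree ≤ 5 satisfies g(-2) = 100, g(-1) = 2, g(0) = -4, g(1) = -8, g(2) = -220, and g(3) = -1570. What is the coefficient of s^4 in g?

Write g(s) = as^5 + bs^4 + cs^3 + ds^2 + es + k. Substituting each data point gives a linear system:
  -32a + 16b - 8c + 4d - 2e + k = 100
  -a + b - c + d - e + k = 2
  k = -4
  a + b + c + d + e + k = -8
  32a + 16b + 8c + 4d + 2e + k = -220
  243a + 81b + 27c + 9d + 3e + k = -1570
Solving the system yields a = -5, b = -5, c = 0, d = 6, e = 0, k = -4.
So g(s) = -5s⁵ - 5s⁴ + 6s² - 4.
The coefficient of s^4 is -5.

-5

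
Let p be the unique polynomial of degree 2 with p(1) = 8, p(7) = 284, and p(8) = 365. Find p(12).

789

Using the Lagrange interpolation formula with nodes 1, 7, 8:
  L_0(s) = (s - 7)(s - 8) / 42
  L_1(s) = (s - 1)(s - 8) / -6
  L_2(s) = (s - 1)(s - 7) / 7
Then p(s) = 8·L_0(s) + 284·L_1(s) + 365·L_2(s).
Expanding and collecting terms gives p(s) = 5s² + 6s - 3.
Evaluating at s = 12: p(12) = 789.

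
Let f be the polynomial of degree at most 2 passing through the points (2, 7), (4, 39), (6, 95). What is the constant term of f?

-1

Write f(s) = as^2 + bs + c. Substituting each data point gives a linear system:
  4a + 2b + c = 7
  16a + 4b + c = 39
  36a + 6b + c = 95
Solving the system yields a = 3, b = -2, c = -1.
So f(s) = 3s^2 - 2s - 1.
The constant term is -1.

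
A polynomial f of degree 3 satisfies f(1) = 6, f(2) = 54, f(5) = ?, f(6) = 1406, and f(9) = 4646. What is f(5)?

The 4 known points determine the degree-3 polynomial uniquely.
Write f(t) = at^3 + bt^2 + ct + d. Substituting each data point gives a linear system:
  a + b + c + d = 6
  8a + 4b + 2c + d = 54
  216a + 36b + 6c + d = 1406
  729a + 81b + 9c + d = 4646
Solving the system yields a = 6, b = 4, c = -6, d = 2.
So f(t) = 6t^3 + 4t^2 - 6t + 2.
Then f(5) = 822.

822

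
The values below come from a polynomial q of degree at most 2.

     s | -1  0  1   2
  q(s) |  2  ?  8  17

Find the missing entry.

3

On equispaced nodes a degree-2 polynomial has vanishing third forward difference, so
  - q(-1) + 3·q(0) - 3·q(1) + q(2) = 0.
Substituting the known values and solving for q(0):
  3·q(0) = 9
  q(0) = 3.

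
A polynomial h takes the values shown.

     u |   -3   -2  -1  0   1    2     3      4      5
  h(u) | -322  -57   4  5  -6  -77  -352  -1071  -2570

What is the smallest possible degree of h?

4

Forward differences of the values at u = -3, -2, -1, 0, 1, 2, 3, 4, 5:
  h  : -322  -57  4  5  -6  -77  -352  -1071  -2570
  Δ  : 265  61  1  -11  -71  -275  -719  -1499
  Δ^2: -204  -60  -12  -60  -204  -444  -780
  Δ^3: 144  48  -48  -144  -240  -336
  Δ^4: -96  -96  -96  -96  -96
  Δ^5: 0  0  0  0
  Δ^6: 0  0  0
  Δ^7: 0  0
  Δ^8: 0
The fourth differences are constant (-96) and nonzero, while all higher differences vanish, so the minimal degree is 4.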